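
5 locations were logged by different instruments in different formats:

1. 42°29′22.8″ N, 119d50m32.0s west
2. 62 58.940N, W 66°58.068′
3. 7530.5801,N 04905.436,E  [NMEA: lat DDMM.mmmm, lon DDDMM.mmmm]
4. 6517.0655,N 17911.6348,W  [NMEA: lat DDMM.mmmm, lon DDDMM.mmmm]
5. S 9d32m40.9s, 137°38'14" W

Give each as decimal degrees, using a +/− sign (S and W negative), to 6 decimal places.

Point 1:
  Lat: 42 + 29/60 + 22.8/3600 = 42.4896667
  N ⇒ keep positive
  Longitude: 119° + 50/60 + 32/3600 = 119 + 0.833333 + 0.008889 = 119.8422222
  W ⇒ negate
Point 2:
  φ: 58.94′ = 0.982333°; total 62.9823333
  N ⇒ keep positive
  Lon: 58.068′ = 0.967800°; total 66.9678000
  W ⇒ negate
Point 3:
  Latitude: degrees = first 2 digits = 75, minutes = 30.5801; 75 + 30.5801/60 = 75.5096683
  N → positive
  Longitude: degrees = first 3 digits = 49, minutes = 5.436; 49 + 5.436/60 = 49.0906000
  E → positive
Point 4:
  Lat: split at 2 digits → 65° and 17.0655′; 65 + 17.0655/60 = 65.2844250
  N ⇒ keep positive
  λ: split at 3 digits → 179° and 11.6348′; 179 + 11.6348/60 = 179.1939133
  W ⇒ negate
Point 5:
  Lat: 9° + 32/60 + 40.9/3600 = 9 + 0.533333 + 0.011361 = 9.5446944
  S → negative
  λ: 137 + 38/60 + 14/3600 = 137.6372222
  W ⇒ negate

1. 42.489667, -119.842222
2. 62.982333, -66.967800
3. 75.509668, 49.090600
4. 65.284425, -179.193913
5. -9.544694, -137.637222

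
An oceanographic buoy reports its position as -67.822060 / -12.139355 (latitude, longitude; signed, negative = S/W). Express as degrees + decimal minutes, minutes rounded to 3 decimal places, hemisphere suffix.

Latitude is negative → S; |value| = 67.822060
Lat: fractional part 0.822060 → 49.32360 minutes
Longitude is negative → W; |value| = 12.139355
Lon: 12° + 0.139355 × 60 = 12° 8.36130′

67° 49.324′ S, 12° 8.361′ W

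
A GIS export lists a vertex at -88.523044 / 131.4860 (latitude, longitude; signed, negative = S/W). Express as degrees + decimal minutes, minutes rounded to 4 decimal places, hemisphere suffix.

Latitude is negative → S; |value| = 88.523044
φ: fractional part 0.523044 → 31.382640 minutes
Lon: 131° + 0.486000 × 60 = 131° 29.160000′

88° 31.3826′ S, 131° 29.1600′ E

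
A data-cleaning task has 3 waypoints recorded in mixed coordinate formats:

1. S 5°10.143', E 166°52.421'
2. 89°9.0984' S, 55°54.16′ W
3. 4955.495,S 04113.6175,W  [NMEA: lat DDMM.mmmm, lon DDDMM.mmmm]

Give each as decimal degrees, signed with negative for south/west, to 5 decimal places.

Point 1:
  Latitude: 10.143′ = 0.169050°; total 5.169050
  S ⇒ negate
  λ: 166 + 52.421/60 = 166.873683
  E ⇒ keep positive
Point 2:
  Latitude: 9.0984′ = 0.151640°; total 89.151640
  S ⇒ negate
  Longitude: 54.16′ = 0.902667°; total 55.902667
  hemisphere W, so the sign is −
Point 3:
  Lat: split at 2 digits → 49° and 55.495′; 49 + 55.495/60 = 49.924917
  hemisphere S, so the sign is −
  Longitude: split at 3 digits → 041° and 13.6175′; 41 + 13.6175/60 = 41.226958
  W → negative

1. -5.16905, 166.87368
2. -89.15164, -55.90267
3. -49.92492, -41.22696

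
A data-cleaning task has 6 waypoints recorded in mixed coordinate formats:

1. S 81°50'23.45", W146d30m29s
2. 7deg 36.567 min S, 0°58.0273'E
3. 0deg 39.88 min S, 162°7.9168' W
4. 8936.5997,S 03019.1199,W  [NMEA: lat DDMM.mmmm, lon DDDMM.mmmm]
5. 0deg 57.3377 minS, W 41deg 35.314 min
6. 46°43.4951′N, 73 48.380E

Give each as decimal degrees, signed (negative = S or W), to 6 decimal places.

1. -81.839847, -146.508056
2. -7.609450, 0.967122
3. -0.664667, -162.131947
4. -89.609995, -30.318665
5. -0.955628, -41.588567
6. 46.724918, 73.806333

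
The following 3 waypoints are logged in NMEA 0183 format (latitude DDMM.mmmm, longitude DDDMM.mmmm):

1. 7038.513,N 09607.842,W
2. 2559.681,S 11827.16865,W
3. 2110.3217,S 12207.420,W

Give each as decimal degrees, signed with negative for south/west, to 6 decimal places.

1. 70.641883, -96.130700
2. -25.994683, -118.452811
3. -21.172028, -122.123667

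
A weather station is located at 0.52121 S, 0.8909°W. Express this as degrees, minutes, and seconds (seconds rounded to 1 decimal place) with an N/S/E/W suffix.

0°31′16.4″ S, 0°53′27.2″ W

Lat: 0.521210 × 60 = 31.27260′ → 31′, remainder × 60 = 16.356″
λ: 0.890900° → 53.45400′; 0.45400 × 60 = 27.240″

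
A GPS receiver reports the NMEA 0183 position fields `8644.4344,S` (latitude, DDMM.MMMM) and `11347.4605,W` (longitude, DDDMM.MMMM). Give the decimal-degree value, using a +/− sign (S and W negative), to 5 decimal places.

-86.74057, -113.79101

φ: split at 2 digits → 86° and 44.4344′; 86 + 44.4344/60 = 86.740573
S → negative
Longitude: degrees = first 3 digits = 113, minutes = 47.4605; 113 + 47.4605/60 = 113.791008
W → negative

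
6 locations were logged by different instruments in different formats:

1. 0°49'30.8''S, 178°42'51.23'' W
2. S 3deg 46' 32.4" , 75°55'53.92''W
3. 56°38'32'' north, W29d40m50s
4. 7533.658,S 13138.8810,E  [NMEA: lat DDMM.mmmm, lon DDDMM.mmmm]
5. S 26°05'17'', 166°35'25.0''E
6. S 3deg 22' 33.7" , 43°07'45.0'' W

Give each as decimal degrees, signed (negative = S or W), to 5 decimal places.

1. -0.82522, -178.71423
2. -3.77567, -75.93164
3. 56.64222, -29.68056
4. -75.56097, 131.64802
5. -26.08806, 166.59028
6. -3.37603, -43.12917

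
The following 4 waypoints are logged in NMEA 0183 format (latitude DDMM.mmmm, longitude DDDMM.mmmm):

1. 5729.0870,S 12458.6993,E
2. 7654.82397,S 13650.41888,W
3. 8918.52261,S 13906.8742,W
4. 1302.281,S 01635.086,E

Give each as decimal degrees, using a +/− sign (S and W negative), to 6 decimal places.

1. -57.484783, 124.978322
2. -76.913733, -136.840315
3. -89.308710, -139.114570
4. -13.038017, 16.584767

Point 1:
  Lat: degrees = first 2 digits = 57, minutes = 29.087; 57 + 29.087/60 = 57.4847833
  hemisphere S, so the sign is −
  Longitude: split at 3 digits → 124° and 58.6993′; 124 + 58.6993/60 = 124.9783217
  E → positive
Point 2:
  Latitude: degrees = first 2 digits = 76, minutes = 54.82397; 76 + 54.82397/60 = 76.9137328
  S ⇒ negate
  λ: split at 3 digits → 136° and 50.41888′; 136 + 50.41888/60 = 136.8403147
  W → negative
Point 3:
  φ: degrees = first 2 digits = 89, minutes = 18.52261; 89 + 18.52261/60 = 89.3087102
  hemisphere S, so the sign is −
  Lon: degrees = first 3 digits = 139, minutes = 6.8742; 139 + 6.8742/60 = 139.1145700
  hemisphere W, so the sign is −
Point 4:
  φ: degrees = first 2 digits = 13, minutes = 2.281; 13 + 2.281/60 = 13.0380167
  hemisphere S, so the sign is −
  Longitude: split at 3 digits → 016° and 35.086′; 16 + 35.086/60 = 16.5847667
  E → positive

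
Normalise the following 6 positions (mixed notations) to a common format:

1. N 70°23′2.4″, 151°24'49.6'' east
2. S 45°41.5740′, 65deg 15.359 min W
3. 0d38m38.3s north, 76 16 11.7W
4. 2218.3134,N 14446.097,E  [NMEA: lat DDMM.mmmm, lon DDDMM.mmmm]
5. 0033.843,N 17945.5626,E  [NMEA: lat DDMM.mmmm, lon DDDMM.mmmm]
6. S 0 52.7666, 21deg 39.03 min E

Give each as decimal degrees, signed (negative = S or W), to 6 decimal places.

1. 70.384000, 151.413778
2. -45.692900, -65.255983
3. 0.643972, -76.269917
4. 22.305223, 144.768283
5. 0.564050, 179.759377
6. -0.879443, 21.650500

Point 1:
  Lat: 23′ + 2.4″ = 23.04000′; 70 + 23.04000/60 = 70.3840000
  N ⇒ keep positive
  Lon: 24′ + 49.6″ = 24.82667′; 151 + 24.82667/60 = 151.4137778
  E ⇒ keep positive
Point 2:
  Latitude: 41.574′ = 0.692900°; total 45.6929000
  hemisphere S, so the sign is −
  λ: 65 + 15.359/60 = 65.2559833
  W → negative
Point 3:
  φ: 0 + 38/60 + 38.3/3600 = 0.6439722
  N → positive
  Longitude: 16′ + 11.7″ = 16.19500′; 76 + 16.19500/60 = 76.2699167
  W ⇒ negate
Point 4:
  φ: split at 2 digits → 22° and 18.3134′; 22 + 18.3134/60 = 22.3052233
  N → positive
  Longitude: degrees = first 3 digits = 144, minutes = 46.097; 144 + 46.097/60 = 144.7682833
  E ⇒ keep positive
Point 5:
  Latitude: split at 2 digits → 00° and 33.843′; 0 + 33.843/60 = 0.5640500
  N ⇒ keep positive
  λ: degrees = first 3 digits = 179, minutes = 45.5626; 179 + 45.5626/60 = 179.7593767
  E ⇒ keep positive
Point 6:
  Latitude: 0 + 52.7666/60 = 0.8794433
  S → negative
  Longitude: 21 + 39.03/60 = 21.6505000
  E → positive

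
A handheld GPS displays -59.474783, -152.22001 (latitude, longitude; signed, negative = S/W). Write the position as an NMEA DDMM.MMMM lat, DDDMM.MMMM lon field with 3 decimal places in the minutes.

5928.487,S / 15213.201,W

Latitude is negative → S; |value| = 59.474783
Latitude: fractional part 0.474783 → 28.48698 minutes
Longitude is negative → W; |value| = 152.220010
λ: 152° + 0.220010 × 60 = 152° 13.20060′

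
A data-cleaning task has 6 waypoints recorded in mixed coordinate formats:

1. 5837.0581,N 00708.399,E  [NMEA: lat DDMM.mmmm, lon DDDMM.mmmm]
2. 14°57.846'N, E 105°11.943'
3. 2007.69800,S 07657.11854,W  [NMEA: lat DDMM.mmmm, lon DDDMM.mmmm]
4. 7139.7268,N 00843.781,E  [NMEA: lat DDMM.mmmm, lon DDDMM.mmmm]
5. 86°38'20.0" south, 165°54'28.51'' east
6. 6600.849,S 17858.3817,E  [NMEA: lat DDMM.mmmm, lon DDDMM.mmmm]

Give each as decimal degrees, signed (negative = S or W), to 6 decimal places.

1. 58.617635, 7.139983
2. 14.964100, 105.199050
3. -20.128300, -76.951976
4. 71.662113, 8.729683
5. -86.638889, 165.907919
6. -66.014150, 178.973028

Point 1:
  Latitude: degrees = first 2 digits = 58, minutes = 37.0581; 58 + 37.0581/60 = 58.6176350
  N → positive
  Lon: split at 3 digits → 007° and 8.399′; 7 + 8.399/60 = 7.1399833
  E ⇒ keep positive
Point 2:
  Latitude: 57.846′ = 0.964100°; total 14.9641000
  N → positive
  Longitude: 105 + 11.943/60 = 105.1990500
  E ⇒ keep positive
Point 3:
  Latitude: degrees = first 2 digits = 20, minutes = 7.698; 20 + 7.698/60 = 20.1283000
  hemisphere S, so the sign is −
  λ: degrees = first 3 digits = 76, minutes = 57.11854; 76 + 57.11854/60 = 76.9519757
  hemisphere W, so the sign is −
Point 4:
  Latitude: degrees = first 2 digits = 71, minutes = 39.7268; 71 + 39.7268/60 = 71.6621133
  N → positive
  Lon: split at 3 digits → 008° and 43.781′; 8 + 43.781/60 = 8.7296833
  E → positive
Point 5:
  φ: 86° + 38/60 + 20/3600 = 86 + 0.633333 + 0.005556 = 86.6388889
  S → negative
  Longitude: 165 + 54/60 + 28.51/3600 = 165.9079194
  E ⇒ keep positive
Point 6:
  Lat: degrees = first 2 digits = 66, minutes = 0.849; 66 + 0.849/60 = 66.0141500
  S → negative
  Longitude: degrees = first 3 digits = 178, minutes = 58.3817; 178 + 58.3817/60 = 178.9730283
  E ⇒ keep positive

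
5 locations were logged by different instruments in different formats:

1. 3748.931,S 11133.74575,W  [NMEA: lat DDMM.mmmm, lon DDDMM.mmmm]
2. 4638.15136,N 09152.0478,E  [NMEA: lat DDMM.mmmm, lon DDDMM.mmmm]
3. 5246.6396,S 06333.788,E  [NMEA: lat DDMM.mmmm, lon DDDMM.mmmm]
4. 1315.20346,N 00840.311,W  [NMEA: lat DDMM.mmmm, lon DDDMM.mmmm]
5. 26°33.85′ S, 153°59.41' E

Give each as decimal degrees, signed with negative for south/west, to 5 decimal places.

Point 1:
  φ: degrees = first 2 digits = 37, minutes = 48.931; 37 + 48.931/60 = 37.815517
  hemisphere S, so the sign is −
  Lon: split at 3 digits → 111° and 33.74575′; 111 + 33.74575/60 = 111.562429
  W ⇒ negate
Point 2:
  φ: degrees = first 2 digits = 46, minutes = 38.15136; 46 + 38.15136/60 = 46.635856
  N ⇒ keep positive
  λ: degrees = first 3 digits = 91, minutes = 52.0478; 91 + 52.0478/60 = 91.867463
  E → positive
Point 3:
  φ: split at 2 digits → 52° and 46.6396′; 52 + 46.6396/60 = 52.777327
  hemisphere S, so the sign is −
  Lon: degrees = first 3 digits = 63, minutes = 33.788; 63 + 33.788/60 = 63.563133
  E ⇒ keep positive
Point 4:
  Latitude: split at 2 digits → 13° and 15.20346′; 13 + 15.20346/60 = 13.253391
  N → positive
  Lon: split at 3 digits → 008° and 40.311′; 8 + 40.311/60 = 8.671850
  hemisphere W, so the sign is −
Point 5:
  Lat: 33.85′ = 0.564167°; total 26.564167
  S ⇒ negate
  Lon: 153 + 59.41/60 = 153.990167
  E ⇒ keep positive

1. -37.81552, -111.56243
2. 46.63586, 91.86746
3. -52.77733, 63.56313
4. 13.25339, -8.67185
5. -26.56417, 153.99017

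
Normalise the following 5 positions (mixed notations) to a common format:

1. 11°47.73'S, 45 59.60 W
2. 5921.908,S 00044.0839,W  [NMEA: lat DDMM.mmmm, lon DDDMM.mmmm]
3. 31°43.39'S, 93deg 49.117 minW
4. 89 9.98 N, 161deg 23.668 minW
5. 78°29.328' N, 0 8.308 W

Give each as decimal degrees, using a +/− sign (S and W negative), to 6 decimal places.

1. -11.795500, -45.993333
2. -59.365133, -0.734732
3. -31.723167, -93.818617
4. 89.166333, -161.394467
5. 78.488800, -0.138467

Point 1:
  φ: 47.73′ = 0.795500°; total 11.7955000
  S → negative
  λ: 45 + 59.6/60 = 45.9933333
  W → negative
Point 2:
  Lat: degrees = first 2 digits = 59, minutes = 21.908; 59 + 21.908/60 = 59.3651333
  S ⇒ negate
  λ: split at 3 digits → 000° and 44.0839′; 0 + 44.0839/60 = 0.7347317
  W ⇒ negate
Point 3:
  Latitude: 31 + 43.39/60 = 31.7231667
  S ⇒ negate
  Longitude: 93 + 49.117/60 = 93.8186167
  W → negative
Point 4:
  φ: 89 + 9.98/60 = 89.1663333
  N ⇒ keep positive
  λ: 161 + 23.668/60 = 161.3944667
  hemisphere W, so the sign is −
Point 5:
  φ: 78 + 29.328/60 = 78.4888000
  N ⇒ keep positive
  Lon: 0 + 8.308/60 = 0.1384667
  W → negative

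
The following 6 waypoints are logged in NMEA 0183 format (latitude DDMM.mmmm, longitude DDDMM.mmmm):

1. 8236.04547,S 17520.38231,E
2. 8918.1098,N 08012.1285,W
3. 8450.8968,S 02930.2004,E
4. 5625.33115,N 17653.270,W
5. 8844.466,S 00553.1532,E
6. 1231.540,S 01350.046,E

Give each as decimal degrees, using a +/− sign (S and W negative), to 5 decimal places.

Point 1:
  φ: degrees = first 2 digits = 82, minutes = 36.04547; 82 + 36.04547/60 = 82.600758
  S ⇒ negate
  Lon: split at 3 digits → 175° and 20.38231′; 175 + 20.38231/60 = 175.339705
  E → positive
Point 2:
  Lat: split at 2 digits → 89° and 18.1098′; 89 + 18.1098/60 = 89.301830
  N ⇒ keep positive
  Longitude: split at 3 digits → 080° and 12.1285′; 80 + 12.1285/60 = 80.202142
  hemisphere W, so the sign is −
Point 3:
  φ: degrees = first 2 digits = 84, minutes = 50.8968; 84 + 50.8968/60 = 84.848280
  S ⇒ negate
  Lon: split at 3 digits → 029° and 30.2004′; 29 + 30.2004/60 = 29.503340
  E ⇒ keep positive
Point 4:
  Latitude: split at 2 digits → 56° and 25.33115′; 56 + 25.33115/60 = 56.422186
  N → positive
  λ: split at 3 digits → 176° and 53.27′; 176 + 53.27/60 = 176.887833
  W ⇒ negate
Point 5:
  φ: split at 2 digits → 88° and 44.466′; 88 + 44.466/60 = 88.741100
  S ⇒ negate
  Lon: split at 3 digits → 005° and 53.1532′; 5 + 53.1532/60 = 5.885887
  E ⇒ keep positive
Point 6:
  Latitude: degrees = first 2 digits = 12, minutes = 31.54; 12 + 31.54/60 = 12.525667
  S ⇒ negate
  Longitude: degrees = first 3 digits = 13, minutes = 50.046; 13 + 50.046/60 = 13.834100
  E → positive

1. -82.60076, 175.33971
2. 89.30183, -80.20214
3. -84.84828, 29.50334
4. 56.42219, -176.88783
5. -88.74110, 5.88589
6. -12.52567, 13.83410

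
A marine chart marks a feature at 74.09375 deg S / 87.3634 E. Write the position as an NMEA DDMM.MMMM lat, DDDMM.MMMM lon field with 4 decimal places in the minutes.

φ: fractional part 0.093750 → 5.625000 minutes
Longitude: minutes = (87.363400 − 87) × 60 = 21.804000

7405.6250,S / 08721.8040,E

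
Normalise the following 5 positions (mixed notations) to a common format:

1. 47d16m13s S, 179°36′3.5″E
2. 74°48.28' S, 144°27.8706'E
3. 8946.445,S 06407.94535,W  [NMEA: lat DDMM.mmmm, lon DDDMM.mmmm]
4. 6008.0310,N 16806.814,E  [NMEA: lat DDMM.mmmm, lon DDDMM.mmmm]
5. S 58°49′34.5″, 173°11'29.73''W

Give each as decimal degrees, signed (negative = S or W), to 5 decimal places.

1. -47.27028, 179.60097
2. -74.80467, 144.46451
3. -89.77408, -64.13242
4. 60.13385, 168.11357
5. -58.82625, -173.19159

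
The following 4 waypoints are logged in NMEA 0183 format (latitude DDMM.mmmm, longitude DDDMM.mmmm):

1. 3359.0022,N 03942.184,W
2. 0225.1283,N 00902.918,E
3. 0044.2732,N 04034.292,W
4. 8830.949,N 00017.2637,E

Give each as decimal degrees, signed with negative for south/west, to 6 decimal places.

1. 33.983370, -39.703067
2. 2.418805, 9.048633
3. 0.737887, -40.571533
4. 88.515817, 0.287728

Point 1:
  φ: split at 2 digits → 33° and 59.0022′; 33 + 59.0022/60 = 33.9833700
  N ⇒ keep positive
  Longitude: split at 3 digits → 039° and 42.184′; 39 + 42.184/60 = 39.7030667
  W ⇒ negate
Point 2:
  Lat: degrees = first 2 digits = 2, minutes = 25.1283; 2 + 25.1283/60 = 2.4188050
  N → positive
  λ: split at 3 digits → 009° and 2.918′; 9 + 2.918/60 = 9.0486333
  E ⇒ keep positive
Point 3:
  Lat: degrees = first 2 digits = 0, minutes = 44.2732; 0 + 44.2732/60 = 0.7378867
  N ⇒ keep positive
  Lon: split at 3 digits → 040° and 34.292′; 40 + 34.292/60 = 40.5715333
  W ⇒ negate
Point 4:
  Lat: degrees = first 2 digits = 88, minutes = 30.949; 88 + 30.949/60 = 88.5158167
  N → positive
  Longitude: degrees = first 3 digits = 0, minutes = 17.2637; 0 + 17.2637/60 = 0.2877283
  E ⇒ keep positive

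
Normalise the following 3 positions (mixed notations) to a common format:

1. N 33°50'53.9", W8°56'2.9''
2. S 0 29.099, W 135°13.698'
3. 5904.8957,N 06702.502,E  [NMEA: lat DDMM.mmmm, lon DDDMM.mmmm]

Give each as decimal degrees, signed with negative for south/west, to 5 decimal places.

Point 1:
  Lat: 33° + 50/60 + 53.9/3600 = 33 + 0.833333 + 0.014972 = 33.848306
  N ⇒ keep positive
  Lon: 8° + 56/60 + 2.9/3600 = 8 + 0.933333 + 0.000806 = 8.934139
  hemisphere W, so the sign is −
Point 2:
  Latitude: 29.099′ = 0.484983°; total 0.484983
  hemisphere S, so the sign is −
  λ: 13.698′ = 0.228300°; total 135.228300
  W → negative
Point 3:
  φ: split at 2 digits → 59° and 4.8957′; 59 + 4.8957/60 = 59.081595
  N → positive
  Lon: degrees = first 3 digits = 67, minutes = 2.502; 67 + 2.502/60 = 67.041700
  E → positive

1. 33.84831, -8.93414
2. -0.48498, -135.22830
3. 59.08160, 67.04170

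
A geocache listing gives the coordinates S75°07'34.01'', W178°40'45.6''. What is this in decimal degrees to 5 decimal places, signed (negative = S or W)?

Latitude: 75 + 7/60 + 34.01/3600 = 75.126114
S ⇒ negate
λ: 178 + 40/60 + 45.6/3600 = 178.679333
W ⇒ negate

-75.12611, -178.67933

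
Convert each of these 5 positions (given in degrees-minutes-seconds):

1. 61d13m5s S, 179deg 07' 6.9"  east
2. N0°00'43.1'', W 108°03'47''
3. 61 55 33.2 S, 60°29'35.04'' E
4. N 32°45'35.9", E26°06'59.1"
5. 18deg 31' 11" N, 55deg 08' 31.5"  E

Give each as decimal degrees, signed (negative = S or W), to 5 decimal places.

1. -61.21806, 179.11858
2. 0.01197, -108.06306
3. -61.92589, 60.49307
4. 32.75997, 26.11642
5. 18.51972, 55.14208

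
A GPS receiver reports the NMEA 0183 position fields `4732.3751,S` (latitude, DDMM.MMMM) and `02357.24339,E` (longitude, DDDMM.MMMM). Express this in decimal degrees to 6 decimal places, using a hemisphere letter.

Latitude: split at 2 digits → 47° and 32.3751′; 47 + 32.3751/60 = 47.5395850
Longitude: split at 3 digits → 023° and 57.24339′; 23 + 57.24339/60 = 23.9540565

47.539585° S, 23.954057° E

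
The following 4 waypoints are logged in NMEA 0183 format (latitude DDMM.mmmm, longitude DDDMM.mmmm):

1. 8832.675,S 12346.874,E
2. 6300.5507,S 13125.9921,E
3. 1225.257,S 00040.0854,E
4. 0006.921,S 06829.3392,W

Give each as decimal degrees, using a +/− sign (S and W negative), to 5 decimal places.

1. -88.54458, 123.78123
2. -63.00918, 131.43320
3. -12.42095, 0.66809
4. -0.11535, -68.48899

Point 1:
  Latitude: degrees = first 2 digits = 88, minutes = 32.675; 88 + 32.675/60 = 88.544583
  hemisphere S, so the sign is −
  Longitude: degrees = first 3 digits = 123, minutes = 46.874; 123 + 46.874/60 = 123.781233
  E → positive
Point 2:
  Lat: degrees = first 2 digits = 63, minutes = 0.5507; 63 + 0.5507/60 = 63.009178
  S → negative
  λ: degrees = first 3 digits = 131, minutes = 25.9921; 131 + 25.9921/60 = 131.433202
  E → positive
Point 3:
  φ: split at 2 digits → 12° and 25.257′; 12 + 25.257/60 = 12.420950
  hemisphere S, so the sign is −
  λ: degrees = first 3 digits = 0, minutes = 40.0854; 0 + 40.0854/60 = 0.668090
  E ⇒ keep positive
Point 4:
  Lat: split at 2 digits → 00° and 6.921′; 0 + 6.921/60 = 0.115350
  S ⇒ negate
  Lon: degrees = first 3 digits = 68, minutes = 29.3392; 68 + 29.3392/60 = 68.488987
  W ⇒ negate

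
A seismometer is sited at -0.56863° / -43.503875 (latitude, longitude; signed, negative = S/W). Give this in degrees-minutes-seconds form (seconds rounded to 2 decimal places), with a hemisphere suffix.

Latitude is negative → S; |value| = 0.568630
φ: 0.568630 × 60 = 34.11780′ → 34′, remainder × 60 = 7.0680″
Longitude is negative → W; |value| = 43.503875
Longitude: 0.503875° → 30.23250′; 0.23250 × 60 = 13.9500″

0°34′7.07″ S, 43°30′13.95″ W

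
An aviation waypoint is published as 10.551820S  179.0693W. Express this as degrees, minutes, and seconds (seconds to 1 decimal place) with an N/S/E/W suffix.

10°33′6.6″ S, 179°04′9.5″ W

Lat: whole degrees 10; 33.10920′ → 33′ and 6.552″
Longitude: 0.069300° → 4.15800′; 0.15800 × 60 = 9.480″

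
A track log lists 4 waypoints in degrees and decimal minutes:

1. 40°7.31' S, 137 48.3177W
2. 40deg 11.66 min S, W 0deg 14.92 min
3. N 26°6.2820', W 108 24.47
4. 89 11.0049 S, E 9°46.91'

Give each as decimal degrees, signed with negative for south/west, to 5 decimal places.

Point 1:
  Lat: 7.31′ = 0.121833°; total 40.121833
  S → negative
  Lon: 48.3177′ = 0.805295°; total 137.805295
  W → negative
Point 2:
  φ: 40 + 11.66/60 = 40.194333
  S ⇒ negate
  Longitude: 14.92′ = 0.248667°; total 0.248667
  hemisphere W, so the sign is −
Point 3:
  Lat: 26 + 6.282/60 = 26.104700
  N ⇒ keep positive
  Longitude: 24.47′ = 0.407833°; total 108.407833
  W → negative
Point 4:
  Latitude: 89 + 11.0049/60 = 89.183415
  S → negative
  Longitude: 9 + 46.91/60 = 9.781833
  E ⇒ keep positive

1. -40.12183, -137.80530
2. -40.19433, -0.24867
3. 26.10470, -108.40783
4. -89.18342, 9.78183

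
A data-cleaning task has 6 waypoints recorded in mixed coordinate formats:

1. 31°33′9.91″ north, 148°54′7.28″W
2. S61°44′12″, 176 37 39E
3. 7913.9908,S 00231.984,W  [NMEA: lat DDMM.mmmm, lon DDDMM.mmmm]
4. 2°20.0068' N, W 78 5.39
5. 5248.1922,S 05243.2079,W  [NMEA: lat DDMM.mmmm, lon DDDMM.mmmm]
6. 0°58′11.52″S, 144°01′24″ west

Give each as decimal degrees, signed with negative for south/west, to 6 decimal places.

1. 31.552753, -148.902022
2. -61.736667, 176.627500
3. -79.233180, -2.533067
4. 2.333447, -78.089833
5. -52.803203, -52.720132
6. -0.969867, -144.023333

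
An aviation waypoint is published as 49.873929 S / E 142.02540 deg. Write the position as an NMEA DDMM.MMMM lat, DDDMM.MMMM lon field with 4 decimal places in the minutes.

4952.4357,S / 14201.5240,E

Lat: fractional part 0.873929 → 52.435740 minutes
Longitude: minutes = (142.025400 − 142) × 60 = 1.524000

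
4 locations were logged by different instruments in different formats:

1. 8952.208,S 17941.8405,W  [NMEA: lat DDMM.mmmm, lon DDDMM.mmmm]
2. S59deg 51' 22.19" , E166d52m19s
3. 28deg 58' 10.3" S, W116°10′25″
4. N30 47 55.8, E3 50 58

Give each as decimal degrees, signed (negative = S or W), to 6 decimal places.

1. -89.870133, -179.697342
2. -59.856164, 166.871944
3. -28.969528, -116.173611
4. 30.798833, 3.849444

Point 1:
  φ: split at 2 digits → 89° and 52.208′; 89 + 52.208/60 = 89.8701333
  hemisphere S, so the sign is −
  Lon: degrees = first 3 digits = 179, minutes = 41.8405; 179 + 41.8405/60 = 179.6973417
  hemisphere W, so the sign is −
Point 2:
  Latitude: 59 + 51/60 + 22.19/3600 = 59.8561639
  S → negative
  Lon: 166° + 52/60 + 19/3600 = 166 + 0.866667 + 0.005278 = 166.8719444
  E → positive
Point 3:
  Latitude: 28 + 58/60 + 10.3/3600 = 28.9695278
  S ⇒ negate
  λ: 116 + 10/60 + 25/3600 = 116.1736111
  hemisphere W, so the sign is −
Point 4:
  Lat: 30 + 47/60 + 55.8/3600 = 30.7988333
  N ⇒ keep positive
  Longitude: 50′ + 58″ = 50.96667′; 3 + 50.96667/60 = 3.8494444
  E → positive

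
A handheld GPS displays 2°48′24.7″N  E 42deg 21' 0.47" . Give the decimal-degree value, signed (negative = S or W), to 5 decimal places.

φ: 2 + 48/60 + 24.7/3600 = 2.806861
N ⇒ keep positive
Longitude: 42° + 21/60 + 0.47/3600 = 42 + 0.350000 + 0.000131 = 42.350131
E → positive

2.80686, 42.35013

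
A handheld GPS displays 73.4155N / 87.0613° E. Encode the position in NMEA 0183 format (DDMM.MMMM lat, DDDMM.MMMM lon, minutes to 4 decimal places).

Latitude: fractional part 0.415500 → 24.930000 minutes
λ: minutes = (87.061300 − 87) × 60 = 3.678000

7324.9300,N / 08703.6780,E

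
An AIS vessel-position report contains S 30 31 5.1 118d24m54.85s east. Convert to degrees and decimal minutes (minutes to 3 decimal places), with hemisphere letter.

30° 31.085′ S, 118° 24.914′ E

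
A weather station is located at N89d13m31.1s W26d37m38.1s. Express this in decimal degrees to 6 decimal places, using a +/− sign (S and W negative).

Latitude: 13′ + 31.1″ = 13.51833′; 89 + 13.51833/60 = 89.2253056
N → positive
Lon: 26° + 37/60 + 38.1/3600 = 26 + 0.616667 + 0.010583 = 26.6272500
W ⇒ negate

89.225306, -26.627250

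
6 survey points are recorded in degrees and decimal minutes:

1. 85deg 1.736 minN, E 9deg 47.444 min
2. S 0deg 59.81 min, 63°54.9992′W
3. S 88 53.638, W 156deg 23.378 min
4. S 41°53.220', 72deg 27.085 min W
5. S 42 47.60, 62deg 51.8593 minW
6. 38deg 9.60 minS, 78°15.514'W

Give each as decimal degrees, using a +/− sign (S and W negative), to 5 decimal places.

Point 1:
  Lat: 1.736′ = 0.028933°; total 85.028933
  N ⇒ keep positive
  λ: 47.444′ = 0.790733°; total 9.790733
  E → positive
Point 2:
  Latitude: 0 + 59.81/60 = 0.996833
  S ⇒ negate
  λ: 54.9992′ = 0.916653°; total 63.916653
  W → negative
Point 3:
  Lat: 53.638′ = 0.893967°; total 88.893967
  hemisphere S, so the sign is −
  λ: 156 + 23.378/60 = 156.389633
  W ⇒ negate
Point 4:
  φ: 53.22′ = 0.887000°; total 41.887000
  S ⇒ negate
  Longitude: 72 + 27.085/60 = 72.451417
  W ⇒ negate
Point 5:
  Lat: 47.6′ = 0.793333°; total 42.793333
  S → negative
  λ: 51.8593′ = 0.864322°; total 62.864322
  W → negative
Point 6:
  Lat: 38 + 9.6/60 = 38.160000
  S ⇒ negate
  λ: 78 + 15.514/60 = 78.258567
  W ⇒ negate

1. 85.02893, 9.79073
2. -0.99683, -63.91665
3. -88.89397, -156.38963
4. -41.88700, -72.45142
5. -42.79333, -62.86432
6. -38.16000, -78.25857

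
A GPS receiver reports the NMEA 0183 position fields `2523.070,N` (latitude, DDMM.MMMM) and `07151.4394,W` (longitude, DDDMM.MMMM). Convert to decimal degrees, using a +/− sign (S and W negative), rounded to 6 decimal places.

Lat: split at 2 digits → 25° and 23.07′; 25 + 23.07/60 = 25.3845000
N → positive
Lon: split at 3 digits → 071° and 51.4394′; 71 + 51.4394/60 = 71.8573233
hemisphere W, so the sign is −

25.384500, -71.857323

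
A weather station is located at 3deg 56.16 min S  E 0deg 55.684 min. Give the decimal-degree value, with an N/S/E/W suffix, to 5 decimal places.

3.93600° S, 0.92807° E

φ: 3 + 56.16/60 = 3.936000
Lon: 55.684′ = 0.928067°; total 0.928067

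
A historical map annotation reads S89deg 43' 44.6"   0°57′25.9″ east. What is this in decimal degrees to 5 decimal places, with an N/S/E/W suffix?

89.72906° S, 0.95719° E

Lat: 89° + 43/60 + 44.6/3600 = 89 + 0.716667 + 0.012389 = 89.729056
Lon: 0° + 57/60 + 25.9/3600 = 0 + 0.950000 + 0.007194 = 0.957194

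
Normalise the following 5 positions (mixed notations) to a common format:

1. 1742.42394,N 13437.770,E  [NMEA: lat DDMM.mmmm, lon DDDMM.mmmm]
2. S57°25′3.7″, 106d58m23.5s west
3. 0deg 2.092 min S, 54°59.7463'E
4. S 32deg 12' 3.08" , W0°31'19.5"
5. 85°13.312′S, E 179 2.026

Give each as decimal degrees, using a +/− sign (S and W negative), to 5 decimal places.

1. 17.70707, 134.62950
2. -57.41769, -106.97319
3. -0.03487, 54.99577
4. -32.20086, -0.52208
5. -85.22187, 179.03377

Point 1:
  Lat: degrees = first 2 digits = 17, minutes = 42.42394; 17 + 42.42394/60 = 17.707066
  N ⇒ keep positive
  Longitude: split at 3 digits → 134° and 37.77′; 134 + 37.77/60 = 134.629500
  E ⇒ keep positive
Point 2:
  Latitude: 57 + 25/60 + 3.7/3600 = 57.417694
  S → negative
  Lon: 106 + 58/60 + 23.5/3600 = 106.973194
  W ⇒ negate
Point 3:
  φ: 2.092′ = 0.034867°; total 0.034867
  S ⇒ negate
  Lon: 59.7463′ = 0.995772°; total 54.995772
  E ⇒ keep positive
Point 4:
  φ: 32 + 12/60 + 3.08/3600 = 32.200856
  hemisphere S, so the sign is −
  Longitude: 0° + 31/60 + 19.5/3600 = 0 + 0.516667 + 0.005417 = 0.522083
  hemisphere W, so the sign is −
Point 5:
  φ: 85 + 13.312/60 = 85.221867
  S → negative
  λ: 179 + 2.026/60 = 179.033767
  E → positive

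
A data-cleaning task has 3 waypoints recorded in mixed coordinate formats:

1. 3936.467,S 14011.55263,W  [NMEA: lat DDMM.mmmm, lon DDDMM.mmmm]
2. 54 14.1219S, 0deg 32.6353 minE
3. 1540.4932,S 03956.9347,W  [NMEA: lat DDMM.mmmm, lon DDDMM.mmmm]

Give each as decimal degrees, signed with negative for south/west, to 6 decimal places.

Point 1:
  φ: degrees = first 2 digits = 39, minutes = 36.467; 39 + 36.467/60 = 39.6077833
  S ⇒ negate
  Lon: split at 3 digits → 140° and 11.55263′; 140 + 11.55263/60 = 140.1925438
  W ⇒ negate
Point 2:
  φ: 54 + 14.1219/60 = 54.2353650
  S → negative
  Lon: 32.6353′ = 0.543922°; total 0.5439217
  E → positive
Point 3:
  φ: split at 2 digits → 15° and 40.4932′; 15 + 40.4932/60 = 15.6748867
  S → negative
  Longitude: degrees = first 3 digits = 39, minutes = 56.9347; 39 + 56.9347/60 = 39.9489117
  W ⇒ negate

1. -39.607783, -140.192544
2. -54.235365, 0.543922
3. -15.674887, -39.948912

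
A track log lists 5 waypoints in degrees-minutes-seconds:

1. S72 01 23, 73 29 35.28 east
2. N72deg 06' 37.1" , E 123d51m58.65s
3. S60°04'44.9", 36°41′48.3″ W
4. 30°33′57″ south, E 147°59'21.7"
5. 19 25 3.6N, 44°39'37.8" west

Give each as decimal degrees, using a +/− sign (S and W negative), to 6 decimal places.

Point 1:
  φ: 72 + 1/60 + 23/3600 = 72.0230556
  S → negative
  Lon: 73 + 29/60 + 35.28/3600 = 73.4931333
  E → positive
Point 2:
  φ: 72 + 6/60 + 37.1/3600 = 72.1103056
  N → positive
  Lon: 51′ + 58.65″ = 51.97750′; 123 + 51.97750/60 = 123.8662917
  E → positive
Point 3:
  φ: 60° + 4/60 + 44.9/3600 = 60 + 0.066667 + 0.012472 = 60.0791389
  hemisphere S, so the sign is −
  Longitude: 36° + 41/60 + 48.3/3600 = 36 + 0.683333 + 0.013417 = 36.6967500
  W ⇒ negate
Point 4:
  Lat: 30 + 33/60 + 57/3600 = 30.5658333
  S ⇒ negate
  Longitude: 147 + 59/60 + 21.7/3600 = 147.9893611
  E → positive
Point 5:
  Lat: 19 + 25/60 + 3.6/3600 = 19.4176667
  N → positive
  λ: 39′ + 37.8″ = 39.63000′; 44 + 39.63000/60 = 44.6605000
  hemisphere W, so the sign is −

1. -72.023056, 73.493133
2. 72.110306, 123.866292
3. -60.079139, -36.696750
4. -30.565833, 147.989361
5. 19.417667, -44.660500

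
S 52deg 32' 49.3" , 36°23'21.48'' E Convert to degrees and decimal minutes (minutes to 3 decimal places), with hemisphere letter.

52° 32.822′ S, 36° 23.358′ E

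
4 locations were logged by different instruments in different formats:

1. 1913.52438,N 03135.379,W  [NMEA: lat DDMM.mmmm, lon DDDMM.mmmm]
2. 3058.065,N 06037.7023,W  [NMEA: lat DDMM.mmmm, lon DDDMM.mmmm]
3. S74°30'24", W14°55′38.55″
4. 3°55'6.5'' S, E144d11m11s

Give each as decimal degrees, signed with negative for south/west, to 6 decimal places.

Point 1:
  φ: split at 2 digits → 19° and 13.52438′; 19 + 13.52438/60 = 19.2254063
  N ⇒ keep positive
  Lon: split at 3 digits → 031° and 35.379′; 31 + 35.379/60 = 31.5896500
  hemisphere W, so the sign is −
Point 2:
  Latitude: split at 2 digits → 30° and 58.065′; 30 + 58.065/60 = 30.9677500
  N → positive
  Longitude: split at 3 digits → 060° and 37.7023′; 60 + 37.7023/60 = 60.6283717
  hemisphere W, so the sign is −
Point 3:
  φ: 30′ + 24″ = 30.40000′; 74 + 30.40000/60 = 74.5066667
  hemisphere S, so the sign is −
  λ: 55′ + 38.55″ = 55.64250′; 14 + 55.64250/60 = 14.9273750
  W ⇒ negate
Point 4:
  Lat: 3 + 55/60 + 6.5/3600 = 3.9184722
  S ⇒ negate
  Longitude: 144 + 11/60 + 11/3600 = 144.1863889
  E ⇒ keep positive

1. 19.225406, -31.589650
2. 30.967750, -60.628372
3. -74.506667, -14.927375
4. -3.918472, 144.186389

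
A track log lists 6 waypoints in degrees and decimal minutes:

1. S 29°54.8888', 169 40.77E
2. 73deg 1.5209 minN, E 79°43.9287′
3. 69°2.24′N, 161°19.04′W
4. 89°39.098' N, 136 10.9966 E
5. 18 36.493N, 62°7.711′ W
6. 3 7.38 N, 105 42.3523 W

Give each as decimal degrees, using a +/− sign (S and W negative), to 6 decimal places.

1. -29.914813, 169.679500
2. 73.025348, 79.732145
3. 69.037333, -161.317333
4. 89.651633, 136.183277
5. 18.608217, -62.128517
6. 3.123000, -105.705872

Point 1:
  φ: 54.8888′ = 0.914813°; total 29.9148133
  S ⇒ negate
  Longitude: 169 + 40.77/60 = 169.6795000
  E → positive
Point 2:
  Latitude: 1.5209′ = 0.025348°; total 73.0253483
  N ⇒ keep positive
  Longitude: 79 + 43.9287/60 = 79.7321450
  E → positive
Point 3:
  Latitude: 69 + 2.24/60 = 69.0373333
  N ⇒ keep positive
  λ: 161 + 19.04/60 = 161.3173333
  W ⇒ negate
Point 4:
  Lat: 89 + 39.098/60 = 89.6516333
  N ⇒ keep positive
  Lon: 136 + 10.9966/60 = 136.1832767
  E ⇒ keep positive
Point 5:
  Latitude: 36.493′ = 0.608217°; total 18.6082167
  N ⇒ keep positive
  Lon: 7.711′ = 0.128517°; total 62.1285167
  W → negative
Point 6:
  Latitude: 7.38′ = 0.123000°; total 3.1230000
  N → positive
  λ: 105 + 42.3523/60 = 105.7058717
  W ⇒ negate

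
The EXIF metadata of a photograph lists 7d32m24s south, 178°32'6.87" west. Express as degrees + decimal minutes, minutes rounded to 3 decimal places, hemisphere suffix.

Latitude: 32 + 24/60 = 32.40000′
Longitude: 32 + 6.87/60 = 32.11450′

7° 32.400′ S, 178° 32.115′ W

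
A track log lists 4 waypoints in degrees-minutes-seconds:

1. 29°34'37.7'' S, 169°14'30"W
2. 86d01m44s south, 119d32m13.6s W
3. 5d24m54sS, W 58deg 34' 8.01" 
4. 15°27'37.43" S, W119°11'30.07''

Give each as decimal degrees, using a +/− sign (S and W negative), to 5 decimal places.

Point 1:
  Lat: 29° + 34/60 + 37.7/3600 = 29 + 0.566667 + 0.010472 = 29.577139
  hemisphere S, so the sign is −
  λ: 14′ + 30″ = 14.50000′; 169 + 14.50000/60 = 169.241667
  W → negative
Point 2:
  Latitude: 86° + 1/60 + 44/3600 = 86 + 0.016667 + 0.012222 = 86.028889
  S → negative
  λ: 119 + 32/60 + 13.6/3600 = 119.537111
  W ⇒ negate
Point 3:
  φ: 5° + 24/60 + 54/3600 = 5 + 0.400000 + 0.015000 = 5.415000
  S ⇒ negate
  Longitude: 58° + 34/60 + 8.01/3600 = 58 + 0.566667 + 0.002225 = 58.568892
  hemisphere W, so the sign is −
Point 4:
  φ: 15° + 27/60 + 37.43/3600 = 15 + 0.450000 + 0.010397 = 15.460397
  S → negative
  Lon: 11′ + 30.07″ = 11.50117′; 119 + 11.50117/60 = 119.191686
  W ⇒ negate

1. -29.57714, -169.24167
2. -86.02889, -119.53711
3. -5.41500, -58.56889
4. -15.46040, -119.19169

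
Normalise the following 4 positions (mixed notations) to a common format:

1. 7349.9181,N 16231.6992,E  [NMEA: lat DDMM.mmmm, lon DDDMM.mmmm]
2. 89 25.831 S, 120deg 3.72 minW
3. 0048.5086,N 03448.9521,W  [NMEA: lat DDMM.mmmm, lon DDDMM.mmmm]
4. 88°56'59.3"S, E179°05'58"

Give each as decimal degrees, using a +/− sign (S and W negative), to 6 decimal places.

1. 73.831968, 162.528320
2. -89.430517, -120.062000
3. 0.808477, -34.815868
4. -88.949806, 179.099444

Point 1:
  Lat: split at 2 digits → 73° and 49.9181′; 73 + 49.9181/60 = 73.8319683
  N ⇒ keep positive
  λ: degrees = first 3 digits = 162, minutes = 31.6992; 162 + 31.6992/60 = 162.5283200
  E ⇒ keep positive
Point 2:
  Lat: 89 + 25.831/60 = 89.4305167
  S ⇒ negate
  Lon: 3.72′ = 0.062000°; total 120.0620000
  W → negative
Point 3:
  φ: degrees = first 2 digits = 0, minutes = 48.5086; 0 + 48.5086/60 = 0.8084767
  N ⇒ keep positive
  Longitude: degrees = first 3 digits = 34, minutes = 48.9521; 34 + 48.9521/60 = 34.8158683
  W ⇒ negate
Point 4:
  Lat: 88 + 56/60 + 59.3/3600 = 88.9498056
  S → negative
  Longitude: 5′ + 58″ = 5.96667′; 179 + 5.96667/60 = 179.0994444
  E → positive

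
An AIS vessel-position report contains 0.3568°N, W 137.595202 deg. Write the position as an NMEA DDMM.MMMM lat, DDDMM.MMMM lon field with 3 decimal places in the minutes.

0021.408,N / 13735.712,W

φ: minutes = (0.356800 − 0) × 60 = 21.40800
λ: fractional part 0.595202 → 35.71212 minutes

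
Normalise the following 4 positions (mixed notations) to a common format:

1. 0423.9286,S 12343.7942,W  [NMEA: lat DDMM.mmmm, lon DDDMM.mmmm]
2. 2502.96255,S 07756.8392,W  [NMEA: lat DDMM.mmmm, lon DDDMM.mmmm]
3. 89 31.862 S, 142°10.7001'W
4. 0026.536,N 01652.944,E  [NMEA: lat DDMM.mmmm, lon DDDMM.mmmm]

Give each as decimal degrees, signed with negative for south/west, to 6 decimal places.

1. -4.398810, -123.729903
2. -25.049376, -77.947320
3. -89.531033, -142.178335
4. 0.442267, 16.882400

Point 1:
  Latitude: degrees = first 2 digits = 4, minutes = 23.9286; 4 + 23.9286/60 = 4.3988100
  hemisphere S, so the sign is −
  Longitude: split at 3 digits → 123° and 43.7942′; 123 + 43.7942/60 = 123.7299033
  W → negative
Point 2:
  Lat: degrees = first 2 digits = 25, minutes = 2.96255; 25 + 2.96255/60 = 25.0493758
  S ⇒ negate
  Longitude: split at 3 digits → 077° and 56.8392′; 77 + 56.8392/60 = 77.9473200
  W ⇒ negate
Point 3:
  Lat: 89 + 31.862/60 = 89.5310333
  S ⇒ negate
  Longitude: 10.7001′ = 0.178335°; total 142.1783350
  hemisphere W, so the sign is −
Point 4:
  Latitude: degrees = first 2 digits = 0, minutes = 26.536; 0 + 26.536/60 = 0.4422667
  N ⇒ keep positive
  Lon: split at 3 digits → 016° and 52.944′; 16 + 52.944/60 = 16.8824000
  E → positive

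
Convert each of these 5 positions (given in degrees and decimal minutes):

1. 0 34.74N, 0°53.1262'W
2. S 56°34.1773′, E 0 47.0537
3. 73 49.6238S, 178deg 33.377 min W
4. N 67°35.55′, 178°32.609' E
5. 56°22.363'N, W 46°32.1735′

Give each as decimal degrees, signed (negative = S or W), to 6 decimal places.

Point 1:
  Lat: 34.74′ = 0.579000°; total 0.5790000
  N → positive
  Longitude: 0 + 53.1262/60 = 0.8854367
  W → negative
Point 2:
  φ: 56 + 34.1773/60 = 56.5696217
  S ⇒ negate
  Longitude: 0 + 47.0537/60 = 0.7842283
  E → positive
Point 3:
  Lat: 49.6238′ = 0.827063°; total 73.8270633
  hemisphere S, so the sign is −
  λ: 33.377′ = 0.556283°; total 178.5562833
  hemisphere W, so the sign is −
Point 4:
  Lat: 67 + 35.55/60 = 67.5925000
  N ⇒ keep positive
  λ: 32.609′ = 0.543483°; total 178.5434833
  E ⇒ keep positive
Point 5:
  φ: 56 + 22.363/60 = 56.3727167
  N ⇒ keep positive
  Longitude: 32.1735′ = 0.536225°; total 46.5362250
  W ⇒ negate

1. 0.579000, -0.885437
2. -56.569622, 0.784228
3. -73.827063, -178.556283
4. 67.592500, 178.543483
5. 56.372717, -46.536225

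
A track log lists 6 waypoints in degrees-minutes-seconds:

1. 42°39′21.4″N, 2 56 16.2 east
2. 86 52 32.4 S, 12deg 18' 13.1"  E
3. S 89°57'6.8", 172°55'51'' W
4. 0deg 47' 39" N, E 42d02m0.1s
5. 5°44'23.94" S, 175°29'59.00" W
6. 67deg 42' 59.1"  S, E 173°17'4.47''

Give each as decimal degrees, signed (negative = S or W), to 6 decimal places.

1. 42.655944, 2.937833
2. -86.875667, 12.303639
3. -89.951889, -172.930833
4. 0.794167, 42.033361
5. -5.739983, -175.499722
6. -67.716417, 173.284575

Point 1:
  Latitude: 39′ + 21.4″ = 39.35667′; 42 + 39.35667/60 = 42.6559444
  N ⇒ keep positive
  λ: 2° + 56/60 + 16.2/3600 = 2 + 0.933333 + 0.004500 = 2.9378333
  E → positive
Point 2:
  φ: 86 + 52/60 + 32.4/3600 = 86.8756667
  hemisphere S, so the sign is −
  Longitude: 12° + 18/60 + 13.1/3600 = 12 + 0.300000 + 0.003639 = 12.3036389
  E ⇒ keep positive
Point 3:
  Lat: 89° + 57/60 + 6.8/3600 = 89 + 0.950000 + 0.001889 = 89.9518889
  S → negative
  λ: 172 + 55/60 + 51/3600 = 172.9308333
  hemisphere W, so the sign is −
Point 4:
  φ: 0 + 47/60 + 39/3600 = 0.7941667
  N → positive
  Lon: 42 + 2/60 + 0.1/3600 = 42.0333611
  E ⇒ keep positive
Point 5:
  φ: 5° + 44/60 + 23.94/3600 = 5 + 0.733333 + 0.006650 = 5.7399833
  S → negative
  λ: 175 + 29/60 + 59/3600 = 175.4997222
  W ⇒ negate
Point 6:
  Latitude: 42′ + 59.1″ = 42.98500′; 67 + 42.98500/60 = 67.7164167
  hemisphere S, so the sign is −
  Longitude: 17′ + 4.47″ = 17.07450′; 173 + 17.07450/60 = 173.2845750
  E ⇒ keep positive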